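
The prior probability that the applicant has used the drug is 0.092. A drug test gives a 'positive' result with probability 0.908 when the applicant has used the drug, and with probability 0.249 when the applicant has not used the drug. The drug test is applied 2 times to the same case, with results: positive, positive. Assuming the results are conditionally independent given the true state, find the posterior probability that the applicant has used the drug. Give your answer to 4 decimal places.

Let H be the event that the applicant has used the drug; start with P(H) = 0.092. P('positive'|H) = 0.908, P('positive'|¬H) = 0.249.
Update on result 1 ('positive'): P(H) ← 0.908·0.0920 / (0.908·0.0920 + 0.249·0.9080) = 0.083536/0.30963 = 0.2698.
Update on result 2 ('positive'): P(H) ← 0.908·0.2698 / (0.908·0.2698 + 0.249·0.7302) = 0.24497/0.42679 = 0.5740.

Posterior P(H) ≈ 0.5740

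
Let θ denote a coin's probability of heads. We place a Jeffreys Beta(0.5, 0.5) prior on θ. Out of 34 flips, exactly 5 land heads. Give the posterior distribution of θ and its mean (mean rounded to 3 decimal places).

Posterior: Beta(5.5, 29.5); mean ≈ 0.157

Observing 5 successes and 29 failures updates Beta(0.5, 0.5) by adding the success and failure counts to the two shape parameters: α = 0.5+5 = 5.5, β = 0.5+29 = 29.5.
E[θ | data] = 5.5/(5.5+29.5) = 0.157.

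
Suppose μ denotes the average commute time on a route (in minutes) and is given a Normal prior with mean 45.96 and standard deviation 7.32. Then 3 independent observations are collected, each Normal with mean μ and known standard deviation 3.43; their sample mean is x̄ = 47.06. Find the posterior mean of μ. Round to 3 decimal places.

Prior precision 1/τ₀² = 1/7.32² = 0.0186628; data precision n/σ² = 3/3.43² = 0.254996.
Posterior precision = 0.0186628 + 0.254996 = 0.273659.
Posterior mean = (0.0186628·45.96 + 0.254996·47.06) / 0.273659 = 46.985.

Posterior mean ≈ 46.985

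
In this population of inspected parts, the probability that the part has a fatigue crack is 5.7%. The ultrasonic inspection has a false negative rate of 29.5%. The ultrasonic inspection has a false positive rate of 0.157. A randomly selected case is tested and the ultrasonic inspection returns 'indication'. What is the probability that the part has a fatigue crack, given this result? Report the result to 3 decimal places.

Let H be the event that the part has a fatigue crack. P(H) = 0.057, so P(¬H) = 0.943. With E the 'indication' result, P(E|H) = 0.705 and P(E|¬H) = 0.157.
P(E) = 0.705·0.057 + 0.157·0.943 = 0.040185 + 0.14805 = 0.18824.
By Bayes' theorem, P(H|E) = 0.040185 / 0.18824 = 0.213.

P(H | E) ≈ 0.213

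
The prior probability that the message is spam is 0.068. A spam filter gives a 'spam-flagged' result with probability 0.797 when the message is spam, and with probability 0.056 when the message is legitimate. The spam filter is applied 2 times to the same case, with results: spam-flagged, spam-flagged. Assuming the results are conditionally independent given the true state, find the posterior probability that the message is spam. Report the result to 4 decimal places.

With H the event that the message is spam, the joint likelihood of the observed sequence is P(data|H) = 0.797·0.797 = 0.63521 and P(data|¬H) = 0.056·0.056 = 0.0031360.
Bayes: P(H|data) = 0.068·0.63521 / (0.068·0.63521 + 0.932·0.0031360) = 0.043194/0.046117 = 0.9366.

Posterior P(H) ≈ 0.9366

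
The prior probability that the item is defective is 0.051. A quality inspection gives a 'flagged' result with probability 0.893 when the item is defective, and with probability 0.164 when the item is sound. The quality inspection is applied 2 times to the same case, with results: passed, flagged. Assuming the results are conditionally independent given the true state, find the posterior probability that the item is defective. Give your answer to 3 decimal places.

Let H be the event that the item is defective; start with P(H) = 0.051. P('flagged'|H) = 0.893, P('flagged'|¬H) = 0.164.
Update on result 1 ('passed'): P(H) ← 0.107·0.0510 / (0.107·0.0510 + 0.836·0.9490) = 0.0054570/0.79882 = 0.0068.
Update on result 2 ('flagged'): P(H) ← 0.893·0.0068 / (0.893·0.0068 + 0.164·0.9932) = 0.0061004/0.16898 = 0.0361.

Posterior P(H) ≈ 0.036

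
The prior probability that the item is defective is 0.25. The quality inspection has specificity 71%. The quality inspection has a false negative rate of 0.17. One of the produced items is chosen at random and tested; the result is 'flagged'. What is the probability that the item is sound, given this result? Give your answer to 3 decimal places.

Let H be the event that the item is defective. P(H) = 0.25, so P(¬H) = 0.75. With E the 'flagged' result, P(E|H) = 0.83 and P(E|¬H) = 0.29.
P(E) = 0.83·0.25 + 0.29·0.75 = 0.20750 + 0.21750 = 0.42500.
By Bayes' theorem, P(H|E) = 0.20750 / 0.42500 = 0.488. Hence P(¬H|E) = 1 − 0.488 = 0.512.

P(¬H | E) ≈ 0.512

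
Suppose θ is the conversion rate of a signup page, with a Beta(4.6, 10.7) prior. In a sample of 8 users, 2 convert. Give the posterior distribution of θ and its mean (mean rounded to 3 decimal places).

Posterior: Beta(6.6, 16.7); mean ≈ 0.283

The binomial likelihood is conjugate to the Beta prior: with 2 successes and 6 failures, the posterior is Beta(4.6+2, 10.7+6) = Beta(6.6, 16.7).
Posterior mean = α/(α+β) = 6.6/23.3 = 0.283.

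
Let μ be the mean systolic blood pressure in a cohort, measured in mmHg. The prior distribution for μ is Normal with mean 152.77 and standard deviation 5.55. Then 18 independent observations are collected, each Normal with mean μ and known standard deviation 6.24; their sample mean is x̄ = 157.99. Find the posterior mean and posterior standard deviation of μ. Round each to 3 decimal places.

Prior precision 1/τ₀² = 1/5.55² = 0.0324649; data precision n/σ² = 18/6.24² = 0.462278.
Posterior precision = 0.0324649 + 0.462278 = 0.494743, giving posterior SD = 1/√0.494743 = 1.422.
Posterior mean = (0.0324649·152.77 + 0.462278·157.99) / 0.494743 = 157.647.

Posterior mean ≈ 157.647; posterior SD ≈ 1.422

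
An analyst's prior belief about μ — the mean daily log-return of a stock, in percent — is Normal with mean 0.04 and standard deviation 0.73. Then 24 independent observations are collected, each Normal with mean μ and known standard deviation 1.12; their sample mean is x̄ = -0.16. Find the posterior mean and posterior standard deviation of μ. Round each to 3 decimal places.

With known σ, the Normal prior is conjugate. Weight on the data is w = (n/σ²)/(n/σ² + 1/τ₀²) = 19.1327/(19.1327+1.87652) = 0.91068.
Posterior mean = w·x̄ + (1−w)·μ₀ = 0.91068·-0.16 + 0.089319·0.04 = -0.142. Posterior variance = 1/(19.1327+1.87652) = 0.0475982, so SD = 0.218.

Posterior mean ≈ -0.142; posterior SD ≈ 0.218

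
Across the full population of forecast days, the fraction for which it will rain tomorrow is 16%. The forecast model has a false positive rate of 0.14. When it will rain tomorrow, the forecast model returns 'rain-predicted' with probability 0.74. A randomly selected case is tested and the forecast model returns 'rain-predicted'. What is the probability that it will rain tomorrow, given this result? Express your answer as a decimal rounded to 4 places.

P(H | E) ≈ 0.5017

Write H for 'it will rain tomorrow'. Prior odds H:¬H = 0.16/0.84 = 0.19048. For the 'rain-predicted' outcome, the likelihood ratio is 0.74/0.14 = 5.2857.
Posterior odds = 0.19048 × 5.2857 = 1.0068, so P(H|E) = 1.0068/(1+1.0068) = 0.5017.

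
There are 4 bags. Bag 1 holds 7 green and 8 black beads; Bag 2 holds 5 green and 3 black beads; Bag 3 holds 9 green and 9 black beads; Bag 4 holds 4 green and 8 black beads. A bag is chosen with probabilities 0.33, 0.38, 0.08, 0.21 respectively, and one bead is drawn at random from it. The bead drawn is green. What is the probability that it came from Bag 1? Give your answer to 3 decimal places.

P(green|Bag 1) = 0.4667; P(green|Bag 2) = 0.625; P(green|Bag 3) = 0.5; P(green|Bag 4) = 0.3333.
Prior × likelihood for each source: 0.33·0.4667=0.1540, 0.38·0.625=0.2375, 0.08·0.5=0.04000, 0.21·0.3333=0.07000. Summing gives P(green) = 0.50150.
P(Bag 1 | green) = 0.1540 / 0.50150 = 0.307.

Posterior probability ≈ 0.307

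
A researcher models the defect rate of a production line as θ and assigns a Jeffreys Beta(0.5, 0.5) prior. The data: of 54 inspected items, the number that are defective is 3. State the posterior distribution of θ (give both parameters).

The binomial likelihood is conjugate to the Beta prior: with 3 successes and 51 failures, the posterior is Beta(0.5+3, 0.5+51) = Beta(3.5, 51.5).

Posterior: Beta(3.5, 51.5)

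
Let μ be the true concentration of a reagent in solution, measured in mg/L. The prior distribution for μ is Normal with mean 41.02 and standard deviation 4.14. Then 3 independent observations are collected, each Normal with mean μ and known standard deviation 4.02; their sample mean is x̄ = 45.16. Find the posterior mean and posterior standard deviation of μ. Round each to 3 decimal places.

Prior precision 1/τ₀² = 1/4.14² = 0.0583444; data precision n/σ² = 3/4.02² = 0.185639.
Posterior precision = 0.0583444 + 0.185639 = 0.243983, giving posterior SD = 1/√0.243983 = 2.025.
Posterior mean = (0.0583444·41.02 + 0.185639·45.16) / 0.243983 = 44.170.

Posterior mean ≈ 44.170; posterior SD ≈ 2.025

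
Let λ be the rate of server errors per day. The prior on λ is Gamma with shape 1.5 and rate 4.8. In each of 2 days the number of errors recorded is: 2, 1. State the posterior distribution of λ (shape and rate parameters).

Posterior: Gamma(shape=4.5, rate=6.8)

The Poisson likelihood adds the total count to the shape and the number of exposure periods to the rate. Here ∑xᵢ = 3 and n = 2, so shape 1.5→4.5 and rate 4.8→6.8.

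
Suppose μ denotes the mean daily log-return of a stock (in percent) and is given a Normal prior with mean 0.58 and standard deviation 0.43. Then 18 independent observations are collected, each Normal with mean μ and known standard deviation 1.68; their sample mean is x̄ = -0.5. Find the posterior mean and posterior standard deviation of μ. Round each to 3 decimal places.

With known σ, the Normal prior is conjugate. Weight on the data is w = (n/σ²)/(n/σ² + 1/τ₀²) = 6.37755/(6.37755+5.40833) = 0.54112.
Posterior mean = w·x̄ + (1−w)·μ₀ = 0.54112·-0.5 + 0.45888·0.58 = -0.004. Posterior variance = 1/(6.37755+5.40833) = 0.0848473, so SD = 0.291.

Posterior mean ≈ -0.004; posterior SD ≈ 0.291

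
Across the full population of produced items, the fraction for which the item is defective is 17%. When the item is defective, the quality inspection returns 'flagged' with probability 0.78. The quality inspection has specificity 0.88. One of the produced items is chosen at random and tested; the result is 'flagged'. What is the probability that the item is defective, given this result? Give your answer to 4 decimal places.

P(H | E) ≈ 0.5711

Let H be the event that the item is defective. P(H) = 0.17, so P(¬H) = 0.83. With E the 'flagged' result, P(E|H) = 0.78 and P(E|¬H) = 0.12.
P(E) = 0.78·0.17 + 0.12·0.83 = 0.13260 + 0.099600 = 0.23220.
By Bayes' theorem, P(H|E) = 0.13260 / 0.23220 = 0.5711.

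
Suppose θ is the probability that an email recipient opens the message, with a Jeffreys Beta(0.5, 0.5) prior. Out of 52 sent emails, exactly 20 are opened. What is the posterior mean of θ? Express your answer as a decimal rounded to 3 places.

The binomial likelihood is conjugate to the Beta prior: with 20 successes and 32 failures, the posterior is Beta(0.5+20, 0.5+32) = Beta(20.5, 32.5).
E[θ | data] = 20.5/(20.5+32.5) = 0.387.

Posterior mean ≈ 0.387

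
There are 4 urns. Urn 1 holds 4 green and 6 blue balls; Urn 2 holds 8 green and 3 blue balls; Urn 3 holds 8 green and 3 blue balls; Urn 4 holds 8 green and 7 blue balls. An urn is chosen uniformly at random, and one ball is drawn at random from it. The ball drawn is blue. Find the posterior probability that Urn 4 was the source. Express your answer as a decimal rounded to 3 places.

Posterior probability ≈ 0.289

Tabulate prior·likelihood by source: [1] prior 0.25, lik 0.6, product 0.1500; [2] prior 0.25, lik 0.2727, product 0.06818; [3] prior 0.25, lik 0.2727, product 0.06818; [4] prior 0.25, lik 0.4667, product 0.1167.
Normalizing constant = 0.40303; the posterior for Urn 4 is its product over the sum, 0.1167/0.40303 = 0.289.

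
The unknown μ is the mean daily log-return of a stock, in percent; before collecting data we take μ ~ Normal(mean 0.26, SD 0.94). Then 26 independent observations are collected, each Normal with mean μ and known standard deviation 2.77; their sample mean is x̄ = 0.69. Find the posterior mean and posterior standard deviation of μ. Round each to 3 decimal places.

Prior precision 1/τ₀² = 1/0.94² = 1.13173; data precision n/σ² = 26/2.77² = 3.38855.
Posterior precision = 1.13173 + 3.38855 = 4.52028, giving posterior SD = 1/√4.52028 = 0.470.
Posterior mean = (1.13173·0.26 + 3.38855·0.69) / 4.52028 = 0.582.

Posterior mean ≈ 0.582; posterior SD ≈ 0.470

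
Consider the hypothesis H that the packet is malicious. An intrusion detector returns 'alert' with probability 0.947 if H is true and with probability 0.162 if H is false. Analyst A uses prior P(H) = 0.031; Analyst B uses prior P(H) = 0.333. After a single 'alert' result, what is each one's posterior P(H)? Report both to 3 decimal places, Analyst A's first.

The likelihood ratio for an 'alert' result is 0.947/0.162 = 5.8457.
Analyst A: prior odds 0.031/0.969 = 0.031992; posterior odds 0.18701; posterior probability 0.158.
Analyst B: prior odds 0.333/0.667 = 0.49925; posterior odds 2.9185; posterior probability 0.745.

Analyst A: 0.158; Analyst B: 0.745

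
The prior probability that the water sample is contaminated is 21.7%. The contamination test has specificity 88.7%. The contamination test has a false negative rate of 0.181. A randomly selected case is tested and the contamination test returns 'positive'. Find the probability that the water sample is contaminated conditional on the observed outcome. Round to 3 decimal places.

Let H be the event that the water sample is contaminated. P(H) = 0.217, so P(¬H) = 0.783. With E the 'positive' result, P(E|H) = 0.819 and P(E|¬H) = 0.113.
P(E) = 0.819·0.217 + 0.113·0.783 = 0.17772 + 0.088479 = 0.26620.
By Bayes' theorem, P(H|E) = 0.17772 / 0.26620 = 0.668.

P(H | E) ≈ 0.668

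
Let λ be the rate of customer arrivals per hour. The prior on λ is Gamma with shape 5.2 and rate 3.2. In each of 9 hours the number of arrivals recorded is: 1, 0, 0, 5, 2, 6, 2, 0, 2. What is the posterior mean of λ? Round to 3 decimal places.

Posterior mean ≈ 1.902

The Poisson likelihood adds the total count to the shape and the number of exposure periods to the rate. Here ∑xᵢ = 18 and n = 9, so shape 5.2→23.2 and rate 3.2→12.2.
Posterior mean = shape/rate = 23.2/12.2 = 1.902.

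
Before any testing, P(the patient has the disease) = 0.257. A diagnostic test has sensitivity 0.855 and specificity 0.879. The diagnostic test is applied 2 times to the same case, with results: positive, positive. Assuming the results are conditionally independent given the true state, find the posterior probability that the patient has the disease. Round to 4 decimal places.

With H the event that the patient has the disease, the joint likelihood of the observed sequence is P(data|H) = 0.855·0.855 = 0.73102 and P(data|¬H) = 0.121·0.121 = 0.014641.
Bayes: P(H|data) = 0.257·0.73102 / (0.257·0.73102 + 0.743·0.014641) = 0.18787/0.19875 = 0.9453.

Posterior P(H) ≈ 0.9453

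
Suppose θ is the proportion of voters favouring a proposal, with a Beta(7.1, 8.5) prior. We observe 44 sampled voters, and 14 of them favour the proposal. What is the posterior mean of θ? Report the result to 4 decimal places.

The binomial likelihood is conjugate to the Beta prior: with 14 successes and 30 failures, the posterior is Beta(7.1+14, 8.5+30) = Beta(21.1, 38.5).
Posterior mean = α/(α+β) = 21.1/59.6 = 0.3540.

Posterior mean ≈ 0.3540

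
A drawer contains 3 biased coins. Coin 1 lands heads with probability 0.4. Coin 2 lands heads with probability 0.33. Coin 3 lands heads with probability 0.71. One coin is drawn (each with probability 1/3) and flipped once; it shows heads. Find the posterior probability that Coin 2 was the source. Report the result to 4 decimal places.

P(heads|C1) = 0.4; P(heads|C2) = 0.33; P(heads|C3) = 0.71.
Prior × likelihood for each source: 0.333333·0.4=0.1333, 0.333333·0.33=0.1100, 0.333333·0.71=0.2367. Summing gives P(heads) = 0.48000.
P(Coin 2 | heads) = 0.1100 / 0.48000 = 0.2292.

Posterior probability ≈ 0.2292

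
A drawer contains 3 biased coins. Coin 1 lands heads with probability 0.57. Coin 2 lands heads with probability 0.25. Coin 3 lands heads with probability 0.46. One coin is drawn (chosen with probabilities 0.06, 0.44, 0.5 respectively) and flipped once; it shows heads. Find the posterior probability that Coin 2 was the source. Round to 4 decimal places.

Posterior probability ≈ 0.2940

P(heads|C1) = 0.57; P(heads|C2) = 0.25; P(heads|C3) = 0.46.
Prior × likelihood for each source: 0.06·0.57=0.03420, 0.44·0.25=0.1100, 0.5·0.46=0.2300. Summing gives P(heads) = 0.37420.
P(Coin 2 | heads) = 0.1100 / 0.37420 = 0.2940.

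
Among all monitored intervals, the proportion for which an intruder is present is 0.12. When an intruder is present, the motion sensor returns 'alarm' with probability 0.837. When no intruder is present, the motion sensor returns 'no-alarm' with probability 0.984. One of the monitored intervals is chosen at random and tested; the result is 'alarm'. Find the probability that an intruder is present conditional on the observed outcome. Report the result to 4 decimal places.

P(H | E) ≈ 0.8771

Write H for 'an intruder is present'. Prior odds H:¬H = 0.12/0.88 = 0.13636. For the 'alarm' outcome, the likelihood ratio is 0.837/0.016 = 52.312.
Posterior odds = 0.13636 × 52.312 = 7.1335, so P(H|E) = 7.1335/(1+7.1335) = 0.8771.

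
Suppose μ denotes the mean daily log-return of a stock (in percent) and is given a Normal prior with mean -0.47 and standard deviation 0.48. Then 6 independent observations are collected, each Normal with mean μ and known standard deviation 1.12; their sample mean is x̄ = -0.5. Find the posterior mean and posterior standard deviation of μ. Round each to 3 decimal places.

Posterior mean ≈ -0.486; posterior SD ≈ 0.331

Prior precision 1/τ₀² = 1/0.48² = 4.34028; data precision n/σ² = 6/1.12² = 4.78316.
Posterior precision = 4.34028 + 4.78316 = 9.12344, giving posterior SD = 1/√9.12344 = 0.331.
Posterior mean = (4.34028·-0.47 + 4.78316·-0.5) / 9.12344 = -0.486.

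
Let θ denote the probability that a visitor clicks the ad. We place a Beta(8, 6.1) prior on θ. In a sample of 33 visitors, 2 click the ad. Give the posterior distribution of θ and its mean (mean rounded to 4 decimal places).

Posterior: Beta(10, 37.1); mean ≈ 0.2123

The binomial likelihood is conjugate to the Beta prior: with 2 successes and 31 failures, the posterior is Beta(8+2, 6.1+31) = Beta(10, 37.1).
Posterior mean = α/(α+β) = 10/47.1 = 0.2123.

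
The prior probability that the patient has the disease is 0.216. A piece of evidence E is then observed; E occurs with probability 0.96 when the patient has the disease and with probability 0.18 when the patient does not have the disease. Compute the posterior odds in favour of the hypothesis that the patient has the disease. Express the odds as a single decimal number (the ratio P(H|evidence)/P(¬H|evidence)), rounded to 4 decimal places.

Prior odds = 0.216/(1−0.216) = 0.27551. In log-odds, ln(0.27551) = -1.2891.
Add log likelihood ratio: ln(5.3333) = 1.6740.
Posterior log-odds = 0.38485, so posterior odds = exp(0.38485) = 1.4694.

Posterior odds ≈ 1.4694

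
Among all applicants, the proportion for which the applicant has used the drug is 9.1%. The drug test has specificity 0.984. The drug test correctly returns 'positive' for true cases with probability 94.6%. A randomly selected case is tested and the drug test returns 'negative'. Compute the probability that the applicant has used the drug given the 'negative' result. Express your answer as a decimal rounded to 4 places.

P(H | E) ≈ 0.0055

Let H be the event that the applicant has used the drug. P(H) = 0.091, so P(¬H) = 0.909. With E the 'negative' result, P(E|H) = 0.054 and P(E|¬H) = 0.984.
P(E) = 0.054·0.091 + 0.984·0.909 = 0.0049140 + 0.89446 = 0.89937.
By Bayes' theorem, P(H|E) = 0.0049140 / 0.89937 = 0.0055.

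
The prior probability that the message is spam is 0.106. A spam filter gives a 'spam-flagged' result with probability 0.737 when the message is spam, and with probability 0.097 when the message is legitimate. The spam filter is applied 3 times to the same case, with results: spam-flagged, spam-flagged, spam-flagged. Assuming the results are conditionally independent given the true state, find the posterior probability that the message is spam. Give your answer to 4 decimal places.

Posterior P(H) ≈ 0.9811

Let H be the event that the message is spam; start with P(H) = 0.106. P('spam-flagged'|H) = 0.737, P('spam-flagged'|¬H) = 0.097.
Update on result 1 ('spam-flagged'): P(H) ← 0.737·0.1060 / (0.737·0.1060 + 0.097·0.8940) = 0.078122/0.16484 = 0.4739.
Update on result 2 ('spam-flagged'): P(H) ← 0.737·0.4739 / (0.737·0.4739 + 0.097·0.5261) = 0.34928/0.40031 = 0.8725.
Update on result 3 ('spam-flagged'): P(H) ← 0.737·0.8725 / (0.737·0.8725 + 0.097·0.1275) = 0.64305/0.65542 = 0.9811.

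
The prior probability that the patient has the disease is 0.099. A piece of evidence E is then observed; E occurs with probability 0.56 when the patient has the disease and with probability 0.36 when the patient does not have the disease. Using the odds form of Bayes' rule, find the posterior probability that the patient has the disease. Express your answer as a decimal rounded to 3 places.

Prior odds = 0.099/(1−0.099) = 0.10988. In log-odds, ln(0.10988) = -2.2084.
Add log likelihood ratio: ln(1.5556) = 0.44183.
Posterior log-odds = -1.7666, so posterior odds = exp(-1.7666) = 0.17092. Converting, P(H|E) = 0.17092/1.1709 = 0.146.

Posterior probability ≈ 0.146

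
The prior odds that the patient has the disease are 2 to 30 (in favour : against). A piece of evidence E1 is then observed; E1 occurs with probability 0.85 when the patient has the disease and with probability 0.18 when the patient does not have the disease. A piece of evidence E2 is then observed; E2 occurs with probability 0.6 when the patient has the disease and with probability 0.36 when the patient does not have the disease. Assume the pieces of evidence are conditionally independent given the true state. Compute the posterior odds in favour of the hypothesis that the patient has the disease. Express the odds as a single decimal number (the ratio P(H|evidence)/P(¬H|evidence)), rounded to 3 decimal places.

Posterior odds ≈ 0.525

Prior odds = 2/30 = 0.066667.
Likelihood ratio for E1 = 0.85/0.18 = 4.7222.
Likelihood ratio for E2 = 0.6/0.36 = 1.6667.
Posterior odds = prior odds × LR₁ × LR₂ = 0.52469.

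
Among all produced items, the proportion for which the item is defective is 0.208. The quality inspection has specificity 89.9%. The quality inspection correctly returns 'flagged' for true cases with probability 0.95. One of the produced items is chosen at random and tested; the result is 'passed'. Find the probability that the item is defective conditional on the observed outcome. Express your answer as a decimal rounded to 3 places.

Let H be the event that the item is defective. P(H) = 0.208, so P(¬H) = 0.792. With E the 'passed' result, P(E|H) = 0.05 and P(E|¬H) = 0.899.
P(E) = 0.05·0.208 + 0.899·0.792 = 0.010400 + 0.71201 = 0.72241.
By Bayes' theorem, P(H|E) = 0.010400 / 0.72241 = 0.014.

P(H | E) ≈ 0.014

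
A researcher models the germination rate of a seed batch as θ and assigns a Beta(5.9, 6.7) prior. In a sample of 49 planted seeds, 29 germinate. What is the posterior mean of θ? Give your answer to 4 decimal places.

The binomial likelihood is conjugate to the Beta prior: with 29 successes and 20 failures, the posterior is Beta(5.9+29, 6.7+20) = Beta(34.9, 26.7).
E[θ | data] = 34.9/(34.9+26.7) = 0.5666.

Posterior mean ≈ 0.5666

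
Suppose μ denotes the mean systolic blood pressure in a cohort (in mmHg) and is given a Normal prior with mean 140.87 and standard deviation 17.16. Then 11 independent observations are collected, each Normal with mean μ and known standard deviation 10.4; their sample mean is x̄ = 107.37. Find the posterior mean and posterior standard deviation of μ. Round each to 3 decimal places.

Posterior mean ≈ 108.452; posterior SD ≈ 3.085

Prior precision 1/τ₀² = 1/17.16² = 0.00339598; data precision n/σ² = 11/10.4² = 0.101701.
Posterior precision = 0.00339598 + 0.101701 = 0.105097, giving posterior SD = 1/√0.105097 = 3.085.
Posterior mean = (0.00339598·140.87 + 0.101701·107.37) / 0.105097 = 108.452.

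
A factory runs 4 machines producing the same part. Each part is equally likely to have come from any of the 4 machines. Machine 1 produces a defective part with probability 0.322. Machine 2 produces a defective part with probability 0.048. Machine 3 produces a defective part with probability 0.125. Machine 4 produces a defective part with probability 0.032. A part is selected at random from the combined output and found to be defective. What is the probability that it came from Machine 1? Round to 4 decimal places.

Posterior probability ≈ 0.6110

P(defective|M1) = 0.322; P(defective|M2) = 0.048; P(defective|M3) = 0.125; P(defective|M4) = 0.032.
Prior × likelihood for each source: 0.25·0.322=0.08050, 0.25·0.048=0.01200, 0.25·0.125=0.03125, 0.25·0.032=0.008000. Summing gives P(defective) = 0.13175.
P(Machine 1 | defective) = 0.08050 / 0.13175 = 0.6110.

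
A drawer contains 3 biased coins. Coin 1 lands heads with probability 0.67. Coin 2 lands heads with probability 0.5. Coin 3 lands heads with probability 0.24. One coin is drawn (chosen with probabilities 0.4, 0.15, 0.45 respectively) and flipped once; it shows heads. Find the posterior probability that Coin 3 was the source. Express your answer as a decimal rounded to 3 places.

Posterior probability ≈ 0.239

Tabulate prior·likelihood by source: [1] prior 0.4, lik 0.67, product 0.2680; [2] prior 0.15, lik 0.5, product 0.07500; [3] prior 0.45, lik 0.24, product 0.1080.
Normalizing constant = 0.45100; the posterior for Coin 3 is its product over the sum, 0.1080/0.45100 = 0.239.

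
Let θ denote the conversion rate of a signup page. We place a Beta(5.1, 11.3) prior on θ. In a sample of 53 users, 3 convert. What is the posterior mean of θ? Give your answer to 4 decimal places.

The binomial likelihood is conjugate to the Beta prior: with 3 successes and 50 failures, the posterior is Beta(5.1+3, 11.3+50) = Beta(8.1, 61.3).
Posterior mean = α/(α+β) = 8.1/69.4 = 0.1167.

Posterior mean ≈ 0.1167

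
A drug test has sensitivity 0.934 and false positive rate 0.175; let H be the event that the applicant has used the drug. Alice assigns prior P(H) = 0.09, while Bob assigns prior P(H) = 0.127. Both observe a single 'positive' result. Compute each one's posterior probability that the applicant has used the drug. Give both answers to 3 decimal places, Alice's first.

P('+'|H) = 0.934, P('+'|¬H) = 0.175.
Alice: numerator 0.934·0.09 = 0.084060; evidence = 0.084060+0.175·0.91 = 0.24331; posterior = 0.345.
Bob: numerator 0.934·0.127 = 0.11862; evidence = 0.11862+0.175·0.873 = 0.27139; posterior = 0.437.

Alice: 0.345; Bob: 0.437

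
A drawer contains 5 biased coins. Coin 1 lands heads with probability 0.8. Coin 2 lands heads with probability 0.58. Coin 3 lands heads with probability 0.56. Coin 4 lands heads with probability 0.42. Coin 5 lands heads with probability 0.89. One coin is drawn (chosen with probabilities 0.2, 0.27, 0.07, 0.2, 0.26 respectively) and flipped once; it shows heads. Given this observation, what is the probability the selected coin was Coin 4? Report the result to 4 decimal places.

Posterior probability ≈ 0.1251

Tabulate prior·likelihood by source: [1] prior 0.2, lik 0.8, product 0.1600; [2] prior 0.27, lik 0.58, product 0.1566; [3] prior 0.07, lik 0.56, product 0.03920; [4] prior 0.2, lik 0.42, product 0.08400; [5] prior 0.26, lik 0.89, product 0.2314.
Normalizing constant = 0.67120; the posterior for Coin 4 is its product over the sum, 0.08400/0.67120 = 0.1251.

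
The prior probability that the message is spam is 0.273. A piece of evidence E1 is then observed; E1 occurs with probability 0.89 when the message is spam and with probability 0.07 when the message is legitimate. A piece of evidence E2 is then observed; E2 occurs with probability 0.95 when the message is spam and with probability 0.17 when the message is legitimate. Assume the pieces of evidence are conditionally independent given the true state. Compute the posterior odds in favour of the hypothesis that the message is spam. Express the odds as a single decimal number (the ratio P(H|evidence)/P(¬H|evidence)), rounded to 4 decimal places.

Posterior odds ≈ 26.6806

Prior odds = 0.273/(1−0.273) = 0.37552.
Likelihood ratio for E1 = 0.89/0.07 = 12.714.
Likelihood ratio for E2 = 0.95/0.17 = 5.5882.
Posterior odds = prior odds × LR₁ × LR₂ = 26.681.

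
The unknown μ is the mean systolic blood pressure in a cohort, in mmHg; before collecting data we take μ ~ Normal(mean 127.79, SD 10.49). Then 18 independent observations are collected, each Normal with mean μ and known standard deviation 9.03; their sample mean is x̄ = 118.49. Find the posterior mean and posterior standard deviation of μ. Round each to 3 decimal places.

Posterior mean ≈ 118.858; posterior SD ≈ 2.086

Prior precision 1/τ₀² = 1/10.49² = 0.00908760; data precision n/σ² = 18/9.03² = 0.220748.
Posterior precision = 0.00908760 + 0.220748 = 0.229836, giving posterior SD = 1/√0.229836 = 2.086.
Posterior mean = (0.00908760·127.79 + 0.220748·118.49) / 0.229836 = 118.858.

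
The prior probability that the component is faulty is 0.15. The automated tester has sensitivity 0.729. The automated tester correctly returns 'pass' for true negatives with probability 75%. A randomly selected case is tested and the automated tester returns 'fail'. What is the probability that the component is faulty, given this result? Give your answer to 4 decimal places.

P(H | E) ≈ 0.3398

Write H for 'the component is faulty'. Prior odds H:¬H = 0.15/0.85 = 0.17647. For the 'fail' outcome, the likelihood ratio is 0.729/0.25 = 2.9160.
Posterior odds = 0.17647 × 2.9160 = 0.51459, so P(H|E) = 0.51459/(1+0.51459) = 0.3398.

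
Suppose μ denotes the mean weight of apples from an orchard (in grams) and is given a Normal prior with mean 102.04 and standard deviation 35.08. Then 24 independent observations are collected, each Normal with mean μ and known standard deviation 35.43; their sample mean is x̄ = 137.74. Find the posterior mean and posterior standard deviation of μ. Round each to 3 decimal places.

With known σ, the Normal prior is conjugate. Weight on the data is w = (n/σ²)/(n/σ² + 1/τ₀²) = 0.0191192/(0.0191192+0.00081261) = 0.95923.
Posterior mean = w·x̄ + (1−w)·μ₀ = 0.95923·137.74 + 0.040769·102.04 = 136.285. Posterior variance = 1/(0.0191192+0.00081261) = 50.1712, so SD = 7.083.

Posterior mean ≈ 136.285; posterior SD ≈ 7.083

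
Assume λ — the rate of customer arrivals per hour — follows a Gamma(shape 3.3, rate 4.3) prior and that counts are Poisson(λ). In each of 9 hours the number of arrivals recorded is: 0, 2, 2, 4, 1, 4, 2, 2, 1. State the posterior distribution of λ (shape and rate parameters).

Total count ∑xᵢ = 18 over n = 9 hours.
Gamma is conjugate to the Poisson likelihood: posterior is Gamma(shape = 3.3+18 = 21.3, rate = 4.3+9 = 13.3).

Posterior: Gamma(shape=21.3, rate=13.3)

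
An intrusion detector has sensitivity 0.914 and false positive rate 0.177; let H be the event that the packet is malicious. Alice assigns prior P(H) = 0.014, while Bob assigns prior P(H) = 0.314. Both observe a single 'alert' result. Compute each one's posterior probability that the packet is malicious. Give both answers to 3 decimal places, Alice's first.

The likelihood ratio for an 'alert' result is 0.914/0.177 = 5.1638.
Alice: prior odds 0.014/0.986 = 0.014199; posterior odds 0.073320; posterior probability 0.068.
Bob: prior odds 0.314/0.686 = 0.45773; posterior odds 2.3636; posterior probability 0.703.

Alice: 0.068; Bob: 0.703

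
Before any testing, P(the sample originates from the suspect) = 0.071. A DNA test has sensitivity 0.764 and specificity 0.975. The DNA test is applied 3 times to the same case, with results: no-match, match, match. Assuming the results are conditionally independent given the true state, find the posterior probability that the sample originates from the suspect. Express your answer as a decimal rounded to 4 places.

Posterior P(H) ≈ 0.9453

Let H be the event that the sample originates from the suspect; start with P(H) = 0.071. P('match'|H) = 0.764, P('match'|¬H) = 0.025.
Update on result 1 ('no-match'): P(H) ← 0.236·0.0710 / (0.236·0.0710 + 0.975·0.9290) = 0.016756/0.92253 = 0.0182.
Update on result 2 ('match'): P(H) ← 0.764·0.0182 / (0.764·0.0182 + 0.025·0.9818) = 0.013877/0.038423 = 0.3612.
Update on result 3 ('match'): P(H) ← 0.764·0.3612 / (0.764·0.3612 + 0.025·0.6388) = 0.27592/0.29190 = 0.9453.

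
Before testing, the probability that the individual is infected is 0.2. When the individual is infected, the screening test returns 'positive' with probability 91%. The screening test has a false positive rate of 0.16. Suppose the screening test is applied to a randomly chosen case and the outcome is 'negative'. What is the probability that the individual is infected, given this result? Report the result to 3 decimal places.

Let H be the event that the individual is infected. P(H) = 0.2, so P(¬H) = 0.8. With E the 'negative' result, P(E|H) = 0.09 and P(E|¬H) = 0.84.
P(E) = 0.09·0.2 + 0.84·0.8 = 0.018000 + 0.67200 = 0.69000.
By Bayes' theorem, P(H|E) = 0.018000 / 0.69000 = 0.026.

P(H | E) ≈ 0.026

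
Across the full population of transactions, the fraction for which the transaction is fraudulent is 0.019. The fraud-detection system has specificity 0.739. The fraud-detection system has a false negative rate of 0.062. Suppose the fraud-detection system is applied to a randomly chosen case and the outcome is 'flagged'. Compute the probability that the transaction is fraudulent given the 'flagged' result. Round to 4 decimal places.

P(H | E) ≈ 0.0651

Let H be the event that the transaction is fraudulent. P(H) = 0.019, so P(¬H) = 0.981. With E the 'flagged' result, P(E|H) = 0.938 and P(E|¬H) = 0.261.
P(E) = 0.938·0.019 + 0.261·0.981 = 0.017822 + 0.25604 = 0.27386.
By Bayes' theorem, P(H|E) = 0.017822 / 0.27386 = 0.0651.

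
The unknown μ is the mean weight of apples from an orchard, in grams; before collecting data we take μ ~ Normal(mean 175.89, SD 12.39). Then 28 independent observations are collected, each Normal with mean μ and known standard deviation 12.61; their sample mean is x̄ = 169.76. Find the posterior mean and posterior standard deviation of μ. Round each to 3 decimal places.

Prior precision 1/τ₀² = 1/12.39² = 0.00651414; data precision n/σ² = 28/12.61² = 0.176087.
Posterior precision = 0.00651414 + 0.176087 = 0.182601, giving posterior SD = 1/√0.182601 = 2.340.
Posterior mean = (0.00651414·175.89 + 0.176087·169.76) / 0.182601 = 169.979.

Posterior mean ≈ 169.979; posterior SD ≈ 2.340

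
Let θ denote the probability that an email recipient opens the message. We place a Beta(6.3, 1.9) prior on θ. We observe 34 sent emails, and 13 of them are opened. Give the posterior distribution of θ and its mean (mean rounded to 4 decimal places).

Observing 13 successes and 21 failures updates Beta(6.3, 1.9) by adding the success and failure counts to the two shape parameters: α = 6.3+13 = 19.3, β = 1.9+21 = 22.9.
E[θ | data] = 19.3/(19.3+22.9) = 0.4573.

Posterior: Beta(19.3, 22.9); mean ≈ 0.4573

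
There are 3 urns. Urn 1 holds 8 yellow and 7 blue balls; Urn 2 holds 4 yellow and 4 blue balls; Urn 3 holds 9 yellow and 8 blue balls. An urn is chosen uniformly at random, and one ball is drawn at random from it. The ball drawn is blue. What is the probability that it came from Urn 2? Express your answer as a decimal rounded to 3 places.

Posterior probability ≈ 0.348

Tabulate prior·likelihood by source: [1] prior 0.333333, lik 0.4667, product 0.1556; [2] prior 0.333333, lik 0.5, product 0.1667; [3] prior 0.333333, lik 0.4706, product 0.1569.
Normalizing constant = 0.47908; the posterior for Urn 2 is its product over the sum, 0.1667/0.47908 = 0.348.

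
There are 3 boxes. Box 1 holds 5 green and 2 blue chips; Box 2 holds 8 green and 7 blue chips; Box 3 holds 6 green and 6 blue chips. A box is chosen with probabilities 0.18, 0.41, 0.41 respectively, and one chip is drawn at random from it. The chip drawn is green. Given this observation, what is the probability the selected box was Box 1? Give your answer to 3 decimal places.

Tabulate prior·likelihood by source: [1] prior 0.18, lik 0.7143, product 0.1286; [2] prior 0.41, lik 0.5333, product 0.2187; [3] prior 0.41, lik 0.5, product 0.2050.
Normalizing constant = 0.55224; the posterior for Box 1 is its product over the sum, 0.1286/0.55224 = 0.233.

Posterior probability ≈ 0.233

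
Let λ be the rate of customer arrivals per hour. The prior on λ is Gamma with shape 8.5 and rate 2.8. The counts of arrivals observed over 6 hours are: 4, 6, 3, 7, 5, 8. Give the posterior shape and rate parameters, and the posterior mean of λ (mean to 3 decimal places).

Posterior: Gamma(shape=41.5, rate=8.8); mean ≈ 4.716

The Poisson likelihood adds the total count to the shape and the number of exposure periods to the rate. Here ∑xᵢ = 33 and n = 6, so shape 8.5→41.5 and rate 2.8→8.8.
E[λ | data] = 41.5/8.8 = 4.716.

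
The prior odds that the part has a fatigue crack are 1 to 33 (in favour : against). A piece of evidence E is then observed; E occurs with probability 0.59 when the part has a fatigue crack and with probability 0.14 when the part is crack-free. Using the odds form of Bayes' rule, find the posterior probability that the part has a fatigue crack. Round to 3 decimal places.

Posterior probability ≈ 0.113

Prior odds = 1/33 = 0.030303. In log-odds, ln(0.030303) = -3.4965.
Add log likelihood ratio: ln(4.2143) = 1.4385.
Posterior log-odds = -2.0580, so posterior odds = exp(-2.0580) = 0.12771. Converting, P(H|E) = 0.12771/1.1277 = 0.113.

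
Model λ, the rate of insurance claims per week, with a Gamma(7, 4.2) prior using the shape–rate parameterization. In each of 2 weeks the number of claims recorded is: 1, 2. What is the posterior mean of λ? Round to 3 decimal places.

The Poisson likelihood adds the total count to the shape and the number of exposure periods to the rate. Here ∑xᵢ = 3 and n = 2, so shape 7→10 and rate 4.2→6.2.
E[λ | data] = 10/6.2 = 1.613.

Posterior mean ≈ 1.613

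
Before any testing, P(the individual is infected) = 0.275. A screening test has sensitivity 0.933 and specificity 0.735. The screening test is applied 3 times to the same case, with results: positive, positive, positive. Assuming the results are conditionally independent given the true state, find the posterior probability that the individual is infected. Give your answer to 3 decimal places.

Let H be the event that the individual is infected; start with P(H) = 0.275. P('positive'|H) = 0.933, P('positive'|¬H) = 0.265.
Update on result 1 ('positive'): P(H) ← 0.933·0.2750 / (0.933·0.2750 + 0.265·0.7250) = 0.25658/0.44870 = 0.5718.
Update on result 2 ('positive'): P(H) ← 0.933·0.5718 / (0.933·0.5718 + 0.265·0.4282) = 0.53351/0.64697 = 0.8246.
Update on result 3 ('positive'): P(H) ← 0.933·0.8246 / (0.933·0.8246 + 0.265·0.1754) = 0.76937/0.81584 = 0.9430.

Posterior P(H) ≈ 0.943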